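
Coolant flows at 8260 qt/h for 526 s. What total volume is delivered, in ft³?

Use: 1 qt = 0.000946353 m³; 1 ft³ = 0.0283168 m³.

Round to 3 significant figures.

8260 qt/h → 0.00217135 m³/s
V = Q × t = 0.00217135 × 526 = 1.14213 m³
In ft³: 1.14213 / 0.0283168 = 40.334 ft³

40.3 ft³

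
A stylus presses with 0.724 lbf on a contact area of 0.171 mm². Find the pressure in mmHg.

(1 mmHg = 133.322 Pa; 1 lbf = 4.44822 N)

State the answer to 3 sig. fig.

0.724 lbf × 4.44822 = 3.22051 N
0.171 mm² × 10⁻⁶ = 1.71×10⁻⁷ m²
P = F / A = 3.22051 N / 1.71×10⁻⁷ m² = 1.88334×10⁷ Pa
1.88334×10⁷ Pa ÷ (133.322 Pa/mmHg) = 141263 mmHg

1.41×10⁵ mmHg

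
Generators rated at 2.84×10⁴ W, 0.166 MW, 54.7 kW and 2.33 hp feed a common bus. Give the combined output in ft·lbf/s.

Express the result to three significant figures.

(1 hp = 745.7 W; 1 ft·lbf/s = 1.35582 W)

1.85×10⁵ ft·lbf/s

2.84×10⁴ W (already W)
0.166 MW × 1000000 → 166000 W
54.7 kW × 1000 → 54700 W
2.33 hp × 745.7 → 1737.48 W
Sum: 28400 + 166000 + 54700 + 1737.48 = 250837 W
In ft·lbf/s: 250837 / 1.35582 = 185008 ft·lbf/s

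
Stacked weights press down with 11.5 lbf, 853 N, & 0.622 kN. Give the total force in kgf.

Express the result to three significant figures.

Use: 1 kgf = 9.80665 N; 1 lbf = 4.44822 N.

11.5 lbf × 4.44822 = 51.1545 N
853 N (already N)
0.622 kN × 1000 = 622 N
Sum: 51.1545 + 853 + 622 = 1526.15 N
In kgf: 1526.15 / 9.80665 = 155.624 kgf

156 kgf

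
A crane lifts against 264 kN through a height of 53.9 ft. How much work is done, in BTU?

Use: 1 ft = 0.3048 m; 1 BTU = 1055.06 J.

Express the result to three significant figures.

4110 BTU

264 kN × 1000 → 264000 N
53.9 ft × 0.3048 → 16.4287 m
W = F × d = 264000 N × 16.4287 m = 4.33718×10⁶ J
4.33718×10⁶ J ÷ (1055.06 J/BTU) = 4110.84 BTU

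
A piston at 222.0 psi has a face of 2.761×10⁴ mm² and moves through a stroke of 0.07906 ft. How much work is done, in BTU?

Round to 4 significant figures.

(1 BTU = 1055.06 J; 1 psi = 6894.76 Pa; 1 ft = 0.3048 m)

0.9652 BTU

222.0 psi → 1.53064×10⁶ Pa
2.761×10⁴ mm² → 0.02761 m²
F = P × A = 1.53064×10⁶ × 0.02761 = 42261 N
0.07906 ft → 0.0240975 m
W = F × d = 42261 × 0.0240975 = 1018.38 J
In BTU: 1018.38 / 1055.06 = 0.965234 BTU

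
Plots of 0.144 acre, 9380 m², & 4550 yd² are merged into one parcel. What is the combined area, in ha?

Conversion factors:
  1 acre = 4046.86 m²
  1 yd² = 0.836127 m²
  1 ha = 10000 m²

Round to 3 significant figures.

0.144 acre × 4046.86 = 582.748 m²
9380 m² (already m²)
4550 yd² × 0.836127 = 3804.38 m²
Combined: 582.748 + 9380 + 3804.38 = 13767.1 m²
In ha: 13767.1 / 10000 = 1.37671 ha

1.38 ha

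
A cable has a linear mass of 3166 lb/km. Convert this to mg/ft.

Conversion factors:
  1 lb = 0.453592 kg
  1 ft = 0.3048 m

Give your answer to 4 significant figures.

4.377×10⁵ mg/ft

3166 lb/km × 0.453592 kg/lb ÷ 1000 m/km = 1.43607 kg/m
1.43607 kg/m ÷ 10⁻⁶ kg/mg × 0.3048 m/ft = 437714 mg/ft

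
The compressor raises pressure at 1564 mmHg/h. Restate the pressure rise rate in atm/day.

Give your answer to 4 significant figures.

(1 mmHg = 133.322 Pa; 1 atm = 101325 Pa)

49.39 atm/day

1564 mmHg/h × 133.322 Pa/mmHg ÷ 3600 s/h = 57.921 Pa/s
57.921 Pa/s ÷ 101325 Pa/atm × 86400 s/day = 49.3893 atm/day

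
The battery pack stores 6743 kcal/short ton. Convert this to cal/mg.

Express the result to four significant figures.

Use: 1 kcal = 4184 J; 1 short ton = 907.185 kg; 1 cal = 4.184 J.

0.007433 cal/mg

6743 kcal/short ton × 4184 J/kcal ÷ 907.185 kg/short ton = 31099.2 J/kg
31099.2 J/kg ÷ 4.184 J/cal × 10⁻⁶ kg/mg = 0.00743289 cal/mg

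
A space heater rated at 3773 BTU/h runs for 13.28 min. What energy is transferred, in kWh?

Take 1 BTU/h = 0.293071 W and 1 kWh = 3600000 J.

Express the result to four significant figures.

3773 BTU/h × 0.293071 → 1105.76 W
13.28 min × 60 → 796.8 s
E = P × t = 1105.76 W × 796.8 s = 881070 J
881070 J ÷ (3600000 J/kWh) = 0.244742 kWh

0.2447 kWh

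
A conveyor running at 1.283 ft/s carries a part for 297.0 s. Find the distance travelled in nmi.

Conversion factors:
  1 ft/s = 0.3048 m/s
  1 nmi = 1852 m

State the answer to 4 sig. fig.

0.06271 nmi

1.283 ft/s × 0.3048 → 0.391058 m/s
d = v × t = 0.391058 m/s × 297 s = 116.144 m
116.144 m ÷ (1852 m/nmi) = 0.0627127 nmi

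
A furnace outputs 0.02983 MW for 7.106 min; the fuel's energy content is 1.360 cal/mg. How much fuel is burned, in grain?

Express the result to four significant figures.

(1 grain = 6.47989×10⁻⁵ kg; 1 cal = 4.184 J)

0.02983 MW → 29830 W
7.106 min → 426.36 s
E = P × t = 29830 × 426.36 = 1.27183×10⁷ J
1.360 cal/mg → 5.69024×10⁶ J/kg
m = E / e_s = 1.27183×10⁷ / 5.69024×10⁶ = 2.23511 kg
In grain: 2.23511 / 6.47989×10⁻⁵ = 34493 grain

3.449×10⁴ grain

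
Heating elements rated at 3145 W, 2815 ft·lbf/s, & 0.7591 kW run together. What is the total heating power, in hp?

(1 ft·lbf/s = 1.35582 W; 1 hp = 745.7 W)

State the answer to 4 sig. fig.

10.35 hp

3145 W (already W)
2815 ft·lbf/s × 1.35582 → 3816.63 W
0.7591 kW × 1000 → 759.1 W
Combined: 3145 + 3816.63 + 759.1 = 7720.73 W
In hp: 7720.73 / 745.7 = 10.3537 hp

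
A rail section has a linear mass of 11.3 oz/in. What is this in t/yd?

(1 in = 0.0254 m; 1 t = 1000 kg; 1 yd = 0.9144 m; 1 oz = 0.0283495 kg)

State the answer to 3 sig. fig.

0.0115 t/yd

11.3 oz/in × 0.0283495 kg/oz ÷ 0.0254 m/in = 12.6122 kg/m
12.6122 kg/m ÷ 1000 kg/t × 0.9144 m/yd = 0.0115326 t/yd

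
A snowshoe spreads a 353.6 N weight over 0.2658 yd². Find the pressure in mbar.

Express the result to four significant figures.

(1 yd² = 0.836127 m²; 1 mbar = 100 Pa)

0.2658 yd² × 0.836127 = 0.222243 m²
P = F / A = 353.6 N / 0.222243 m² = 1591.05 Pa
1591.05 Pa ÷ (100 Pa/mbar) = 15.9105 mbar

15.91 mbar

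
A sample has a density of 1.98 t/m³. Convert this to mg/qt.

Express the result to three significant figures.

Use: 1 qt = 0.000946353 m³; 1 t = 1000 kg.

1.98 t/m³ × 1000 kg/t = 1980 kg/m³
1980 kg/m³ ÷ 10⁻⁶ kg/mg × 0.000946353 m³/qt = 1.87378×10⁶ mg/qt

1.87×10⁶ mg/qt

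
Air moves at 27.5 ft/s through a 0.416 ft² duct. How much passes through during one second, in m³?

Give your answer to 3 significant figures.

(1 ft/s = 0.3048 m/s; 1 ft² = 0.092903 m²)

0.324 m³

27.5 ft/s × 0.3048 = 8.382 m/s
0.416 ft² × 0.092903 = 0.0386476 m²
V = v × A × t = 8.382 m/s × 0.0386476 m² × 1 s = 0.323944 m³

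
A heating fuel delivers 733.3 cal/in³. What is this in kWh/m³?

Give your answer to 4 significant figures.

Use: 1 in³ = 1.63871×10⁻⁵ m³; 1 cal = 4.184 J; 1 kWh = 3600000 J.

733.3 cal/in³ × 4.184 J/cal ÷ 1.63871×10⁻⁵ m³/in³ = 1.87228×10⁸ J/m³
1.87228×10⁸ J/m³ ÷ 3600000 J/kWh = 52.0078 kWh/m³

52.01 kWh/m³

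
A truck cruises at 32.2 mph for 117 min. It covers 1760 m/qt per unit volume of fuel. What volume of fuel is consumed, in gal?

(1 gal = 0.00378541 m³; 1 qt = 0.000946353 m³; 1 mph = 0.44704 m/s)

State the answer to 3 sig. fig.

32.2 mph → 14.3947 m/s
117 min → 7020 s
d = v × t = 14.3947 × 7020 = 101051 m
1760 m/qt → 1.85977×10⁶ m/m³
V = d / (distance per unit fuel) = 101051 / 1.85977×10⁶ = 0.0543352 m³
In gal: 0.0543352 / 0.00378541 = 14.3538 gal

14.4 gal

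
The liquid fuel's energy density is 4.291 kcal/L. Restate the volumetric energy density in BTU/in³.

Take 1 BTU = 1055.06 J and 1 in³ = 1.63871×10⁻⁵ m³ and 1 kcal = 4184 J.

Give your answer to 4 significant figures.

4.291 kcal/L × 4184 J/kcal ÷ 0.001 m³/L = 1.79535×10⁷ J/m³
1.79535×10⁷ J/m³ ÷ 1055.06 J/BTU × 1.63871×10⁻⁵ m³/in³ = 0.278852 BTU/in³

0.2789 BTU/in³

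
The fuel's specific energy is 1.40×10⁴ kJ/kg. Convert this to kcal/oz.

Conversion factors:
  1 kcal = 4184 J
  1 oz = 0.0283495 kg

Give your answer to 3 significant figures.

1.40×10⁴ kJ/kg × 1000 J/kJ = 1.4×10⁷ J/kg
1.4×10⁷ J/kg ÷ 4184 J/kcal × 0.0283495 kg/oz = 94.8597 kcal/oz

94.9 kcal/oz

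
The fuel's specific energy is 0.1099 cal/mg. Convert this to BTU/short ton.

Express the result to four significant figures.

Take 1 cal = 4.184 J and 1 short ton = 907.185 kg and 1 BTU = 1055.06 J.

0.1099 cal/mg × 4.184 J/cal ÷ 10⁻⁶ kg/mg = 459822 J/kg
459822 J/kg ÷ 1055.06 J/BTU × 907.185 kg/short ton = 395374 BTU/short ton

3.954×10⁵ BTU/short ton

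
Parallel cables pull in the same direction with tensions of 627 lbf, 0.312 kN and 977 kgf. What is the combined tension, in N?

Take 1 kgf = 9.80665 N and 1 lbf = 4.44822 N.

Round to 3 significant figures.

627 lbf × 4.44822 → 2789.03 N
0.312 kN × 1000 → 312 N
977 kgf × 9.80665 → 9581.1 N
Sum: 2789.03 + 312 + 9581.1 = 12682.1 N

1.27×10⁴ N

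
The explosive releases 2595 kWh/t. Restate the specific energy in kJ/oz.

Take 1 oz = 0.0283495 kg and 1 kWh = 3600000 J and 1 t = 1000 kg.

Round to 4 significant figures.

264.8 kJ/oz

2595 kWh/t × 3600000 J/kWh ÷ 1000 kg/t = 9.342×10⁶ J/kg
9.342×10⁶ J/kg ÷ 1000 J/kJ × 0.0283495 kg/oz = 264.841 kJ/oz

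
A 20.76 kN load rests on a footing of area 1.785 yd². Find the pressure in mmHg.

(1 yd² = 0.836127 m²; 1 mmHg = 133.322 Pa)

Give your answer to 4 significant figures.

20.76 kN × 1000 = 20760 N
1.785 yd² × 0.836127 = 1.49249 m²
P = F / A = 20760 N / 1.49249 m² = 13909.6 Pa
13909.6 Pa ÷ (133.322 Pa/mmHg) = 104.331 mmHg

104.3 mmHg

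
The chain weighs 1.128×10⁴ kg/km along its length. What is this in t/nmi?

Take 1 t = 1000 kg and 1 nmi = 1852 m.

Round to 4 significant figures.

20.89 t/nmi

1.128×10⁴ kg/km ÷ 1000 m/km = 11.28 kg/m
11.28 kg/m ÷ 1000 kg/t × 1852 m/nmi = 20.8906 t/nmi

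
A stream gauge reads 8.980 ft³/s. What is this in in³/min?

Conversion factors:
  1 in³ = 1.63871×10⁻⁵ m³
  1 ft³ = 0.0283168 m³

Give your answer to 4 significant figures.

8.980 ft³/s × 0.0283168 m³/ft³ = 0.254285 m³/s
0.254285 m³/s ÷ 1.63871×10⁻⁵ m³/in³ × 60 s/min = 931043 in³/min

9.310×10⁵ in³/min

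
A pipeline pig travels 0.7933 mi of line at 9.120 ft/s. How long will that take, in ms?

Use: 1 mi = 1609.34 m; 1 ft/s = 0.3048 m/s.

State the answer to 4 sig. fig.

4.593×10⁵ ms

0.7933 mi × 1609.34 → 1276.69 m
9.120 ft/s × 0.3048 → 2.77978 m/s
t = d / v = 1276.69 m / 2.77978 m/s = 459.277 s
459.277 s ÷ (0.001 s/ms) = 459277 ms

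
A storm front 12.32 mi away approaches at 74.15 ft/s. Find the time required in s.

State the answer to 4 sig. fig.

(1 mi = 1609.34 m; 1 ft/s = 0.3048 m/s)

12.32 mi × 1609.34 → 19827.1 m
74.15 ft/s × 0.3048 → 22.6009 m/s
t = d / v = 19827.1 m / 22.6009 m/s = 877.27 s

877.3 s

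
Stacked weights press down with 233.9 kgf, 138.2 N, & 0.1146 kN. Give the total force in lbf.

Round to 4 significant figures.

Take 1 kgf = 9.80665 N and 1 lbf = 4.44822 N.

233.9 kgf × 9.80665 = 2293.78 N
138.2 N (already N)
0.1146 kN × 1000 = 114.6 N
Combined: 2293.78 + 138.2 + 114.6 = 2546.58 N
In lbf: 2546.58 / 4.44822 = 572.494 lbf

572.5 lbf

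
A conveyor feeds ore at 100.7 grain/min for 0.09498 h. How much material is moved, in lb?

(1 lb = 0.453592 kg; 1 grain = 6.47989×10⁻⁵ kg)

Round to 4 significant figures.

0.08198 lb

100.7 grain/min → 1.08754×10⁻⁴ kg/s
0.09498 h → 341.928 s
m = ṁ × t = 1.08754×10⁻⁴ × 341.928 = 0.037186 kg
In lb: 0.037186 / 0.453592 = 0.0819812 lb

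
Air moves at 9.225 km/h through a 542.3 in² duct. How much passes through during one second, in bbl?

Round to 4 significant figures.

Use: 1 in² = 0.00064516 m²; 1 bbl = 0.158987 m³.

9.225 km/h × (1/3.6) = 2.5625 m/s
542.3 in² × 0.00064516 = 0.34987 m²
V = v × A × t = 2.5625 m/s × 0.34987 m² × 1 s = 0.896542 m³
0.896542 m³ ÷ (0.158987 m³/bbl) = 5.63909 bbl

5.639 bbl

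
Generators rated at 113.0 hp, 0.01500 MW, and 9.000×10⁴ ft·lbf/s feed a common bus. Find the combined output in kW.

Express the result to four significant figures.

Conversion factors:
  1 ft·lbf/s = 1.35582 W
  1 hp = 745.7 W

113.0 hp × 745.7 = 84264.1 W
0.01500 MW × 1000000 = 15000 W
9.000×10⁴ ft·lbf/s × 1.35582 = 122024 W
Sum: 84264.1 + 15000 + 122024 = 221288 W
In kW: 221288 / 1000 = 221.288 kW

221.3 kW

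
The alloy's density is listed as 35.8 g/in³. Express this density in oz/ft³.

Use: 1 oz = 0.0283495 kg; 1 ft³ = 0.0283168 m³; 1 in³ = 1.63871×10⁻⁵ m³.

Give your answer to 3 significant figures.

2180 oz/ft³

35.8 g/in³ × 0.001 kg/g ÷ 1.63871×10⁻⁵ m³/in³ = 2184.65 kg/m³
2184.65 kg/m³ ÷ 0.0283495 kg/oz × 0.0283168 m³/ft³ = 2182.13 oz/ft³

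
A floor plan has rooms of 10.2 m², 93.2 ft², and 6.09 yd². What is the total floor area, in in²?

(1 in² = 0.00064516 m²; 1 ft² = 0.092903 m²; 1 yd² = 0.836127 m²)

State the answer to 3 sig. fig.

10.2 m² (already m²)
93.2 ft² × 0.092903 → 8.65856 m²
6.09 yd² × 0.836127 → 5.09201 m²
Sum: 10.2 + 8.65856 + 5.09201 = 23.9506 m²
In in²: 23.9506 / 0.00064516 = 37123.5 in²

3.71×10⁴ in²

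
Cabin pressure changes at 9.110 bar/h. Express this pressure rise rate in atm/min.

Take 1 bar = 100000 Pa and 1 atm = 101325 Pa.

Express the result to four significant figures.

9.110 bar/h × 100000 Pa/bar ÷ 3600 s/h = 253.056 Pa/s
253.056 Pa/s ÷ 101325 Pa/atm × 60 s/min = 0.149848 atm/min

0.1498 atm/min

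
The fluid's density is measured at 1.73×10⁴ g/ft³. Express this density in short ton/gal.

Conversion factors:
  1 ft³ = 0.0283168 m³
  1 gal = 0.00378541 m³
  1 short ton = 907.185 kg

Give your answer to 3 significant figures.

1.73×10⁴ g/ft³ × 0.001 kg/g ÷ 0.0283168 m³/ft³ = 610.945 kg/m³
610.945 kg/m³ ÷ 907.185 kg/short ton × 0.00378541 m³/gal = 0.00254929 short ton/gal

0.00255 short ton/gal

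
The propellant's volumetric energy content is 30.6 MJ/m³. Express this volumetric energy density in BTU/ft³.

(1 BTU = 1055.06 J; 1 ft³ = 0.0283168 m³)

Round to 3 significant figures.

30.6 MJ/m³ × 1000000 J/MJ = 3.06×10⁷ J/m³
3.06×10⁷ J/m³ ÷ 1055.06 J/BTU × 0.0283168 m³/ft³ = 821.275 BTU/ft³

821 BTU/ft³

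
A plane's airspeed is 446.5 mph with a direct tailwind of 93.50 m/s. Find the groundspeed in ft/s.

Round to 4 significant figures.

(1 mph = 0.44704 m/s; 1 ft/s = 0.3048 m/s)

961.6 ft/s

446.5 mph × 0.44704 = 199.603 m/s
93.50 m/s (already m/s)
Combined: 199.603 + 93.5 = 293.103 m/s
In ft/s: 293.103 / 0.3048 = 961.624 ft/s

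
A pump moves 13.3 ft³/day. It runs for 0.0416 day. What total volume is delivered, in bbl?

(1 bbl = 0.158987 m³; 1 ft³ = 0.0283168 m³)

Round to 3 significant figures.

0.0985 bbl

13.3 ft³/day → 4.35895×10⁻⁶ m³/s
0.0416 day → 3594.24 s
V = Q × t = 4.35895×10⁻⁶ × 3594.24 = 0.0156671 m³
In bbl: 0.0156671 / 0.158987 = 0.0985433 bbl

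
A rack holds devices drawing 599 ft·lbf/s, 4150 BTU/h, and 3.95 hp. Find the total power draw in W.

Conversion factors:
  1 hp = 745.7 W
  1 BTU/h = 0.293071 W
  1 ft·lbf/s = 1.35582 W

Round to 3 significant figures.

4970 W

599 ft·lbf/s × 1.35582 = 812.136 W
4150 BTU/h × 0.293071 = 1216.24 W
3.95 hp × 745.7 = 2945.52 W
Total: 812.136 + 1216.24 + 2945.52 = 4973.9 W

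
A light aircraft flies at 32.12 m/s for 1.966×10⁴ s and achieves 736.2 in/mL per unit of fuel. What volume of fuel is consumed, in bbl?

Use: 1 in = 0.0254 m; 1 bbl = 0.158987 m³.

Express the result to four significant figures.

0.2124 bbl

d = v × t = 32.12 × 19660 = 631479 m
736.2 in/mL → 1.86995×10⁷ m/m³
V = d / (distance per unit fuel) = 631479 / 1.86995×10⁷ = 0.0337698 m³
In bbl: 0.0337698 / 0.158987 = 0.212406 bbl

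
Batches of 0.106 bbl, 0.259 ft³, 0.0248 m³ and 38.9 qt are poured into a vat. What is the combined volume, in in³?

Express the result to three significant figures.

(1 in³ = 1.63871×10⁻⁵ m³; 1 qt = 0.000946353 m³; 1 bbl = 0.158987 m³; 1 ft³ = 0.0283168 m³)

5240 in³

0.106 bbl × 0.158987 → 0.0168526 m³
0.259 ft³ × 0.0283168 → 0.00733405 m³
0.0248 m³ (already m³)
38.9 qt × 0.000946353 → 0.0368131 m³
Combined: 0.0168526 + 0.00733405 + 0.0248 + 0.0368131 = 0.0857997 m³
In in³: 0.0857997 / 1.63871×10⁻⁵ = 5235.81 in³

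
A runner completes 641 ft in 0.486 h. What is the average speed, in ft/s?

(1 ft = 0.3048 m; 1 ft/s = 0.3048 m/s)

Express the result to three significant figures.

641 ft × 0.3048 = 195.377 m
0.486 h × 3600 = 1749.6 s
v = d / t = 195.377 m / 1749.6 s = 0.11167 m/s
0.11167 m/s ÷ (0.3048 m/s/ft/s) = 0.366371 ft/s

0.366 ft/s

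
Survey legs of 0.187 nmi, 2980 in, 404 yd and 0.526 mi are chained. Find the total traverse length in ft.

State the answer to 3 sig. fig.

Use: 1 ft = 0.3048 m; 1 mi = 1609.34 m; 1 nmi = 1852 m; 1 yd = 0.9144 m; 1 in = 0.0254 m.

0.187 nmi × 1852 = 346.324 m
2980 in × 0.0254 = 75.692 m
404 yd × 0.9144 = 369.418 m
0.526 mi × 1609.34 = 846.513 m
Combined: 346.324 + 75.692 + 369.418 + 846.513 = 1637.95 m
In ft: 1637.95 / 0.3048 = 5373.85 ft

5370 ft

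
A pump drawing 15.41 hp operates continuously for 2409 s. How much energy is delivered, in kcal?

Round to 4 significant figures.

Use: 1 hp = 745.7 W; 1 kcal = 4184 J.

15.41 hp × 745.7 → 11491.2 W
E = P × t = 11491.2 W × 2409 s = 2.76823×10⁷ J
2.76823×10⁷ J ÷ (4184 J/kcal) = 6616.23 kcal

6616 kcal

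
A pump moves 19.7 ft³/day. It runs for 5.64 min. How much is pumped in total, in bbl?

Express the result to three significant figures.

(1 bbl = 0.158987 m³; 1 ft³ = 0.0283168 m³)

19.7 ft³/day → 6.45649×10⁻⁶ m³/s
5.64 min → 338.4 s
V = Q × t = 6.45649×10⁻⁶ × 338.4 = 0.00218488 m³
In bbl: 0.00218488 / 0.158987 = 0.0137425 bbl

0.0137 bbl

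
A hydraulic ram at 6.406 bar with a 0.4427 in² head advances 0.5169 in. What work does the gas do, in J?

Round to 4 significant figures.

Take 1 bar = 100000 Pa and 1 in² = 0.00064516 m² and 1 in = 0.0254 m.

6.406 bar → 640600 Pa
0.4427 in² → 2.85612×10⁻⁴ m²
F = P × A = 640600 × 2.85612×10⁻⁴ = 182.963 N
0.5169 in → 0.0131293 m
W = F × d = 182.963 × 0.0131293 = 2.40218 J

2.402 J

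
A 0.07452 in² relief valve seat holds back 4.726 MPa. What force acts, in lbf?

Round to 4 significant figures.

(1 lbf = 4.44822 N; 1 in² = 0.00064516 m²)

4.726 MPa × 1000000 → 4.726×10⁶ Pa
0.07452 in² × 0.00064516 → 4.80773×10⁻⁵ m²
F = P × A = 4.726×10⁶ Pa × 4.80773×10⁻⁵ m² = 227.213 N
227.213 N ÷ (4.44822 N/lbf) = 51.0795 lbf

51.08 lbf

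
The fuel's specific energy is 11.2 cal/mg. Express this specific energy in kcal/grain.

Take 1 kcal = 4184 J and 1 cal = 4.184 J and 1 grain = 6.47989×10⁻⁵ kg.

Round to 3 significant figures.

11.2 cal/mg × 4.184 J/cal ÷ 10⁻⁶ kg/mg = 4.68608×10⁷ J/kg
4.68608×10⁷ J/kg ÷ 4184 J/kcal × 6.47989×10⁻⁵ kg/grain = 0.725748 kcal/grain

0.726 kcal/grain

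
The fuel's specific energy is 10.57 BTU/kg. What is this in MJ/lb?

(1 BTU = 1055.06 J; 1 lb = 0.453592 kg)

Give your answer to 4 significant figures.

0.005058 MJ/lb

10.57 BTU/kg × 1055.06 J/BTU = 11152 J/kg
11152 J/kg ÷ 1000000 J/MJ × 0.453592 kg/lb = 0.00505846 MJ/lb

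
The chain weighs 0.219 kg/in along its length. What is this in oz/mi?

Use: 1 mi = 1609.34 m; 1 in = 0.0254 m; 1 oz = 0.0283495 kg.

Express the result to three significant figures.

4.89×10⁵ oz/mi

0.219 kg/in ÷ 0.0254 m/in = 8.62205 kg/m
8.62205 kg/m ÷ 0.0283495 kg/oz × 1609.34 m/mi = 489455 oz/mi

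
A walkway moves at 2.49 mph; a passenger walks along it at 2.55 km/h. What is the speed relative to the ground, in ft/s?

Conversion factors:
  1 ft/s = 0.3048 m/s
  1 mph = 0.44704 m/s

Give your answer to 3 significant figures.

2.49 mph × 0.44704 → 1.11313 m/s
2.55 km/h × (1/3.6) → 0.708333 m/s
Total: 1.11313 + 0.708333 = 1.82146 m/s
In ft/s: 1.82146 / 0.3048 = 5.97592 ft/s

5.98 ft/s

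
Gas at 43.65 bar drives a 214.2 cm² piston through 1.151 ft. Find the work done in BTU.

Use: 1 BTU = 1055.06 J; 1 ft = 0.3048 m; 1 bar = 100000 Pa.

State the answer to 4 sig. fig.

31.09 BTU

43.65 bar → 4.365×10⁶ Pa
214.2 cm² → 0.02142 m²
F = P × A = 4.365×10⁶ × 0.02142 = 93498.3 N
1.151 ft → 0.350825 m
W = F × d = 93498.3 × 0.350825 = 32801.5 J
In BTU: 32801.5 / 1055.06 = 31.0897 BTU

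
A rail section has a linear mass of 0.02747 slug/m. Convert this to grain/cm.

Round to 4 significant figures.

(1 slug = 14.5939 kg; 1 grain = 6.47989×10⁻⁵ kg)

61.87 grain/cm

0.02747 slug/m × 14.5939 kg/slug = 0.400894 kg/m
0.400894 kg/m ÷ 6.47989×10⁻⁵ kg/grain × 0.01 m/cm = 61.8674 grain/cm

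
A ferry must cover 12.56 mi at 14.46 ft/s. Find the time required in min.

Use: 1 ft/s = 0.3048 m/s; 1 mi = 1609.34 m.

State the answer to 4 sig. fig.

76.44 min

12.56 mi × 1609.34 → 20213.3 m
14.46 ft/s × 0.3048 → 4.40741 m/s
t = d / v = 20213.3 m / 4.40741 m/s = 4586.21 s
4586.21 s ÷ (60 s/min) = 76.4368 min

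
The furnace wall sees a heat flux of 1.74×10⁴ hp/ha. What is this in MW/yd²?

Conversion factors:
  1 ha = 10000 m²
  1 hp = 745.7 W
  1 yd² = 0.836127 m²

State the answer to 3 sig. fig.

0.00108 MW/yd²

1.74×10⁴ hp/ha × 745.7 W/hp ÷ 10000 m²/ha = 1297.52 W/m²
1297.52 W/m² ÷ 1000000 W/MW × 0.836127 m²/yd² = 0.00108489 MW/yd²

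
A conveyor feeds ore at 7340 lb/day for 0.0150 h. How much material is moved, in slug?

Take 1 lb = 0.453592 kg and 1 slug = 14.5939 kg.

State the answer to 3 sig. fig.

7340 lb/day → 0.0385343 kg/s
0.0150 h → 54 s
m = ṁ × t = 0.0385343 × 54 = 2.08085 kg
In slug: 2.08085 / 14.5939 = 0.142584 slug

0.143 slug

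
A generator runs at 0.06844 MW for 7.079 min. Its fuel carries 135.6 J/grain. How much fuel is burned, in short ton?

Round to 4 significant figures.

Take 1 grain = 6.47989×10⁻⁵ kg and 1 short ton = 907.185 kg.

0.01531 short ton

0.06844 MW → 68440 W
7.079 min → 424.74 s
E = P × t = 68440 × 424.74 = 2.90692×10⁷ J
135.6 J/grain → 2.09263×10⁶ J/kg
m = E / e_s = 2.90692×10⁷ / 2.09263×10⁶ = 13.8912 kg
In short ton: 13.8912 / 907.185 = 0.0153124 short ton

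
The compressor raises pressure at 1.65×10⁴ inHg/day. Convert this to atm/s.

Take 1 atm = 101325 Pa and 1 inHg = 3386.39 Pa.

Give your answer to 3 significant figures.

0.00638 atm/s

1.65×10⁴ inHg/day × 3386.39 Pa/inHg ÷ 86400 s/day = 646.706 Pa/s
646.706 Pa/s ÷ 101325 Pa/atm = 0.00638249 atm/s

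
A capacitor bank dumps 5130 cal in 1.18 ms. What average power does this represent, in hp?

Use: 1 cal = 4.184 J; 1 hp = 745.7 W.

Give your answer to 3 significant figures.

5130 cal × 4.184 = 21463.9 J
1.18 ms × 0.001 = 0.00118 s
P = E / t = 21463.9 J / 0.00118 s = 1.81897×10⁷ W
1.81897×10⁷ W ÷ (745.7 W/hp) = 24392.8 hp

2.44×10⁴ hp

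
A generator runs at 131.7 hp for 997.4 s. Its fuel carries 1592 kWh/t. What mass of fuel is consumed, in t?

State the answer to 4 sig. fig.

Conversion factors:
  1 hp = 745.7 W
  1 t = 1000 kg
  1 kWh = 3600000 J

0.01709 t

131.7 hp → 98208.7 W
E = P × t = 98208.7 × 997.4 = 9.79534×10⁷ J
1592 kWh/t → 5.7312×10⁶ J/kg
m = E / e_s = 9.79534×10⁷ / 5.7312×10⁶ = 17.0913 kg
In t: 17.0913 / 1000 = 0.0170913 t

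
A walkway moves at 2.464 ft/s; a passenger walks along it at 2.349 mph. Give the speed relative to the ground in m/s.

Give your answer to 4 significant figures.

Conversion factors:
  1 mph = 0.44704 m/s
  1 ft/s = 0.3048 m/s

2.464 ft/s × 0.3048 = 0.751027 m/s
2.349 mph × 0.44704 = 1.0501 m/s
Combined: 0.751027 + 1.0501 = 1.80113 m/s

1.801 m/s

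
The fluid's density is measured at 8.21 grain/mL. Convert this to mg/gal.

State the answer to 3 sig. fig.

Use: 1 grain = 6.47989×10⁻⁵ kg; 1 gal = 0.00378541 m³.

2.01×10⁶ mg/gal

8.21 grain/mL × 6.47989×10⁻⁵ kg/grain ÷ 10⁻⁶ m³/mL = 531.999 kg/m³
531.999 kg/m³ ÷ 10⁻⁶ kg/mg × 0.00378541 m³/gal = 2.01383×10⁶ mg/gal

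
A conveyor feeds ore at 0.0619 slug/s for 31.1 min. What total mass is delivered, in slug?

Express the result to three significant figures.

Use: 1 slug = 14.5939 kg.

116 slug

0.0619 slug/s → 0.903362 kg/s
31.1 min → 1866 s
m = ṁ × t = 0.903362 × 1866 = 1685.67 kg
In slug: 1685.67 / 14.5939 = 115.505 slug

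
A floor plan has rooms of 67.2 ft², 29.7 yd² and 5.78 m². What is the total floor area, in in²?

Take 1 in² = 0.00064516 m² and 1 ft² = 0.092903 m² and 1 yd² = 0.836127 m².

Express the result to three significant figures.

5.71×10⁴ in²

67.2 ft² × 0.092903 → 6.24308 m²
29.7 yd² × 0.836127 → 24.833 m²
5.78 m² (already m²)
Total: 6.24308 + 24.833 + 5.78 = 36.8561 m²
In in²: 36.8561 / 0.00064516 = 57127.1 in²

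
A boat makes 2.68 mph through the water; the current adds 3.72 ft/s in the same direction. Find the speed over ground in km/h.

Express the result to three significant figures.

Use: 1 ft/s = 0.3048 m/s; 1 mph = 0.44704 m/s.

2.68 mph × 0.44704 = 1.19807 m/s
3.72 ft/s × 0.3048 = 1.13386 m/s
Sum: 1.19807 + 1.13386 = 2.33193 m/s
In km/h: 2.33193 / (1/3.6) = 8.39495 km/h

8.39 km/h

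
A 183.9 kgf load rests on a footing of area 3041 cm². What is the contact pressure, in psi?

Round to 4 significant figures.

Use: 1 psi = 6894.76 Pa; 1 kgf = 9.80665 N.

183.9 kgf × 9.80665 = 1803.44 N
3041 cm² × 0.0001 = 0.3041 m²
P = F / A = 1803.44 N / 0.3041 m² = 5930.42 Pa
5930.42 Pa ÷ (6894.76 Pa/psi) = 0.860134 psi

0.8601 psi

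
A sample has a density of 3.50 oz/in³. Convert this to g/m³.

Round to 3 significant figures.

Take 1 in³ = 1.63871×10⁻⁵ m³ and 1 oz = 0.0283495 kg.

3.50 oz/in³ × 0.0283495 kg/oz ÷ 1.63871×10⁻⁵ m³/in³ = 6054.96 kg/m³
6054.96 kg/m³ ÷ 0.001 kg/g = 6.05496×10⁶ g/m³

6.05×10⁶ g/m³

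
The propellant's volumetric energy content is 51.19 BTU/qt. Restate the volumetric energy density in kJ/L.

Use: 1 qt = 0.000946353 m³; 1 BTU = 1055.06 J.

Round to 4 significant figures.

51.19 BTU/qt × 1055.06 J/BTU ÷ 0.000946353 m³/qt = 5.70702×10⁷ J/m³
5.70702×10⁷ J/m³ ÷ 1000 J/kJ × 0.001 m³/L = 57.0702 kJ/L

57.07 kJ/L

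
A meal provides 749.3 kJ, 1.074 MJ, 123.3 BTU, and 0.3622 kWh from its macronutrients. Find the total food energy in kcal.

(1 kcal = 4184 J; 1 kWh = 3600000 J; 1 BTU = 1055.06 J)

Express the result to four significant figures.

749.3 kJ × 1000 = 749300 J
1.074 MJ × 1000000 = 1.074×10⁶ J
123.3 BTU × 1055.06 = 130089 J
0.3622 kWh × 3600000 = 1.30392×10⁶ J
Sum: 749300 + 1.074×10⁶ + 130089 + 1.30392×10⁶ = 3.25731×10⁶ J
In kcal: 3.25731×10⁶ / 4184 = 778.516 kcal

778.5 kcal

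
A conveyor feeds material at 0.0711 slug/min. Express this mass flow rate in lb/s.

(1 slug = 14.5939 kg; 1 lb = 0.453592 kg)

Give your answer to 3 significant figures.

0.0381 lb/s

0.0711 slug/min × 14.5939 kg/slug ÷ 60 s/min = 0.0172938 kg/s
0.0172938 kg/s ÷ 0.453592 kg/lb = 0.0381263 lb/s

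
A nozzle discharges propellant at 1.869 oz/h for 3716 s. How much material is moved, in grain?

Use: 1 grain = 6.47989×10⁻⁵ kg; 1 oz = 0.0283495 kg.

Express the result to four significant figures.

1.869 oz/h → 1.47181×10⁻⁵ kg/s
m = ṁ × t = 1.47181×10⁻⁵ × 3716 = 0.0546925 kg
In grain: 0.0546925 / 6.47989×10⁻⁵ = 844.034 grain

844.0 grain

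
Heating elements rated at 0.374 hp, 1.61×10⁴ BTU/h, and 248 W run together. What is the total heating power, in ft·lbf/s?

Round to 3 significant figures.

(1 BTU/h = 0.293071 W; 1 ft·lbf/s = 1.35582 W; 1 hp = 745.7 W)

3870 ft·lbf/s

0.374 hp × 745.7 = 278.892 W
1.61×10⁴ BTU/h × 0.293071 = 4718.44 W
248 W (already W)
Sum: 278.892 + 4718.44 + 248 = 5245.33 W
In ft·lbf/s: 5245.33 / 1.35582 = 3868.75 ft·lbf/s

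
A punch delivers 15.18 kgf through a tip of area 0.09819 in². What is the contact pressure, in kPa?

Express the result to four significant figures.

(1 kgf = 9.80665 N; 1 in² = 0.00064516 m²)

2350 kPa

15.18 kgf × 9.80665 = 148.865 N
0.09819 in² × 0.00064516 = 6.33483×10⁻⁵ m²
P = F / A = 148.865 N / 6.33483×10⁻⁵ m² = 2.34994×10⁶ Pa
2.34994×10⁶ Pa ÷ (1000 Pa/kPa) = 2349.94 kPa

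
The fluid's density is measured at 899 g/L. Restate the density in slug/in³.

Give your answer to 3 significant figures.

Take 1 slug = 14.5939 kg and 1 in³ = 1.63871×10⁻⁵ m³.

899 g/L × 0.001 kg/g ÷ 0.001 m³/L = 899 kg/m³
899 kg/m³ ÷ 14.5939 kg/slug × 1.63871×10⁻⁵ m³/in³ = 0.00100946 slug/in³

0.00101 slug/in³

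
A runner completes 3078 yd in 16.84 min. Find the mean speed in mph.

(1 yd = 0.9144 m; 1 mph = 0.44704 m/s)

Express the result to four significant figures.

3078 yd × 0.9144 = 2814.52 m
16.84 min × 60 = 1010.4 s
v = d / t = 2814.52 m / 1010.4 s = 2.78555 m/s
2.78555 m/s ÷ (0.44704 m/s/mph) = 6.2311 mph

6.231 mph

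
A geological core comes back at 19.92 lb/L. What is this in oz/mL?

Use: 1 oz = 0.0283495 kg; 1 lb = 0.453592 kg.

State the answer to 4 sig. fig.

0.3187 oz/mL

19.92 lb/L × 0.453592 kg/lb ÷ 0.001 m³/L = 9035.55 kg/m³
9035.55 kg/m³ ÷ 0.0283495 kg/oz × 10⁻⁶ m³/mL = 0.31872 oz/mL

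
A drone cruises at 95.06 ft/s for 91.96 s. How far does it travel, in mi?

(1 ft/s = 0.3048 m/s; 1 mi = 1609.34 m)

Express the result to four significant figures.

1.656 mi

95.06 ft/s × 0.3048 = 28.9743 m/s
d = v × t = 28.9743 m/s × 91.96 s = 2664.48 m
2664.48 m ÷ (1609.34 m/mi) = 1.65564 mi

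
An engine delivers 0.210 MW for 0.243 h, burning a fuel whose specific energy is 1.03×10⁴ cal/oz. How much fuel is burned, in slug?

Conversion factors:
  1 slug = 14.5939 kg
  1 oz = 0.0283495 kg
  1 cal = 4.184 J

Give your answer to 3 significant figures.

0.210 MW → 210000 W
0.243 h → 874.8 s
E = P × t = 210000 × 874.8 = 1.83708×10⁸ J
1.03×10⁴ cal/oz → 1.52014×10⁶ J/kg
m = E / e_s = 1.83708×10⁸ / 1.52014×10⁶ = 120.849 kg
In slug: 120.849 / 14.5939 = 8.28079 slug

8.28 slug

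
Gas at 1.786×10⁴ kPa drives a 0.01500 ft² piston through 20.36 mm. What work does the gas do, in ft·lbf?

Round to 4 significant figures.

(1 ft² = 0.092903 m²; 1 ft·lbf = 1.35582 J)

373.7 ft·lbf

1.786×10⁴ kPa → 1.786×10⁷ Pa
0.01500 ft² → 0.00139354 m²
F = P × A = 1.786×10⁷ × 0.00139354 = 24888.6 N
20.36 mm → 0.02036 m
W = F × d = 24888.6 × 0.02036 = 506.732 J
In ft·lbf: 506.732 / 1.35582 = 373.746 ft·lbf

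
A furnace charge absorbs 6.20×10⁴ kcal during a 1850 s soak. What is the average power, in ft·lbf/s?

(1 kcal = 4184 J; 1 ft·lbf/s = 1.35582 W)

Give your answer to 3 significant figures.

6.20×10⁴ kcal × 4184 = 2.59408×10⁸ J
P = E / t = 2.59408×10⁸ J / 1850 s = 140221 W
140221 W ÷ (1.35582 W/ft·lbf/s) = 103422 ft·lbf/s

1.03×10⁵ ft·lbf/s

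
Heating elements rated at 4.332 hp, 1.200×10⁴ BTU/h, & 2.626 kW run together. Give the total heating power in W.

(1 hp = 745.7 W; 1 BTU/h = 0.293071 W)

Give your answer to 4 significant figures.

4.332 hp × 745.7 = 3230.37 W
1.200×10⁴ BTU/h × 0.293071 = 3516.85 W
2.626 kW × 1000 = 2626 W
Total: 3230.37 + 3516.85 + 2626 = 9373.22 W

9373 W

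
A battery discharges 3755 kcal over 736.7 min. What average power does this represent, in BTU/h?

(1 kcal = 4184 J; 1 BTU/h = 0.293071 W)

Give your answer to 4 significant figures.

1213 BTU/h

3755 kcal × 4184 → 1.57109×10⁷ J
736.7 min × 60 → 44202 s
P = E / t = 1.57109×10⁷ J / 44202 s = 355.434 W
355.434 W ÷ (0.293071 W/BTU/h) = 1212.79 BTU/h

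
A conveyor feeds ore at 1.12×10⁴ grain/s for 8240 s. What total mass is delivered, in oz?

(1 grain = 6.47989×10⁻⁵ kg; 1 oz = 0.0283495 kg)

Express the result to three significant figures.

2.11×10⁵ oz

1.12×10⁴ grain/s → 0.725748 kg/s
m = ṁ × t = 0.725748 × 8240 = 5980.16 kg
In oz: 5980.16 / 0.0283495 = 210944 oz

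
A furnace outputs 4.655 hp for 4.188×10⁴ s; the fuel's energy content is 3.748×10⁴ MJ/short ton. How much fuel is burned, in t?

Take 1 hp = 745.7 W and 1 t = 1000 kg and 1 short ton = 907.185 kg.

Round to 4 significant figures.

4.655 hp → 3471.23 W
E = P × t = 3471.23 × 41880 = 1.45375×10⁸ J
3.748×10⁴ MJ/short ton → 4.13146×10⁷ J/kg
m = E / e_s = 1.45375×10⁸ / 4.13146×10⁷ = 3.51873 kg
In t: 3.51873 / 1000 = 0.00351873 t

0.003519 t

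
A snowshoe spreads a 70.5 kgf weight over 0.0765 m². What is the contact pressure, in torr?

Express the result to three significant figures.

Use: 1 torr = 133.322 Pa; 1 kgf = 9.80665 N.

70.5 kgf × 9.80665 = 691.369 N
P = F / A = 691.369 N / 0.0765 m² = 9037.5 Pa
9037.5 Pa ÷ (133.322 Pa/torr) = 67.787 torr

67.8 torr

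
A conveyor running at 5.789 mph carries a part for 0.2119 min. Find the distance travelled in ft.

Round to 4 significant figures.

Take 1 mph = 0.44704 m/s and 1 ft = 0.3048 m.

5.789 mph × 0.44704 = 2.58791 m/s
0.2119 min × 60 = 12.714 s
d = v × t = 2.58791 m/s × 12.714 s = 32.9027 m
32.9027 m ÷ (0.3048 m/ft) = 107.948 ft

107.9 ft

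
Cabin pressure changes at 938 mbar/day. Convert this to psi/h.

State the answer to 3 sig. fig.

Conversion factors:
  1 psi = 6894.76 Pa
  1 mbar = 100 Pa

0.567 psi/h

938 mbar/day × 100 Pa/mbar ÷ 86400 s/day = 1.08565 Pa/s
1.08565 Pa/s ÷ 6894.76 Pa/psi × 3600 s/h = 0.566857 psi/h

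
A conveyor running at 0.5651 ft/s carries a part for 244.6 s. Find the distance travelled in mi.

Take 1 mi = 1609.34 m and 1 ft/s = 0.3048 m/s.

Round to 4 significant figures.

0.5651 ft/s × 0.3048 → 0.172242 m/s
d = v × t = 0.172242 m/s × 244.6 s = 42.1304 m
42.1304 m ÷ (1609.34 m/mi) = 0.0261787 mi

0.02618 mi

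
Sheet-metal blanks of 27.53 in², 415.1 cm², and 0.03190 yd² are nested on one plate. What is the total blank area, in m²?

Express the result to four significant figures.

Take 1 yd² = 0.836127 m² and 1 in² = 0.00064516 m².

27.53 in² × 0.00064516 = 0.0177613 m²
415.1 cm² × 0.0001 = 0.04151 m²
0.03190 yd² × 0.836127 = 0.0266725 m²
Combined: 0.0177613 + 0.04151 + 0.0266725 = 0.0859438 m²

0.08594 m²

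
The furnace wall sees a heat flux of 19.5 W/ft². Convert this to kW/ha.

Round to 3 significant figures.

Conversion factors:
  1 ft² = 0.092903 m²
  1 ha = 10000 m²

2100 kW/ha

19.5 W/ft² ÷ 0.092903 m²/ft² = 209.896 W/m²
209.896 W/m² ÷ 1000 W/kW × 10000 m²/ha = 2098.96 kW/ha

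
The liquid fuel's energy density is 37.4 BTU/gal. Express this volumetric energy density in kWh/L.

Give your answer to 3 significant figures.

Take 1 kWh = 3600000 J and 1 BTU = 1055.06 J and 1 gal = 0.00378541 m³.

0.00290 kWh/L

37.4 BTU/gal × 1055.06 J/BTU ÷ 0.00378541 m³/gal = 1.0424×10⁷ J/m³
1.0424×10⁷ J/m³ ÷ 3600000 J/kWh × 0.001 m³/L = 0.00289556 kWh/L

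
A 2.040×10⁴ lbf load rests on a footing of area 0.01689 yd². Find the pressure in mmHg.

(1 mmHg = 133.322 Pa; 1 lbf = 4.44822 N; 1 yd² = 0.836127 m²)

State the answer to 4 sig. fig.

4.820×10⁴ mmHg

2.040×10⁴ lbf × 4.44822 → 90743.7 N
0.01689 yd² × 0.836127 → 0.0141222 m²
P = F / A = 90743.7 N / 0.0141222 m² = 6.42561×10⁶ Pa
6.42561×10⁶ Pa ÷ (133.322 Pa/mmHg) = 48196.2 mmHg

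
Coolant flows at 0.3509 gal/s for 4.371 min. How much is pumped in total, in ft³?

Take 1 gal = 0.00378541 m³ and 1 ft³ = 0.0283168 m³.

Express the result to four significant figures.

0.3509 gal/s → 0.0013283 m³/s
4.371 min → 262.26 s
V = Q × t = 0.0013283 × 262.26 = 0.34836 m³
In ft³: 0.34836 / 0.0283168 = 12.3022 ft³

12.30 ft³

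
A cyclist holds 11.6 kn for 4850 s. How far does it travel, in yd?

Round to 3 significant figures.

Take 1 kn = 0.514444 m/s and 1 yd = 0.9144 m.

3.17×10⁴ yd

11.6 kn × 0.514444 → 5.96755 m/s
d = v × t = 5.96755 m/s × 4850 s = 28942.6 m
28942.6 m ÷ (0.9144 m/yd) = 31652 yd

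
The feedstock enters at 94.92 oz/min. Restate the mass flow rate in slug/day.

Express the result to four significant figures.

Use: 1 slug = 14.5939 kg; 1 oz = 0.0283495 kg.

265.5 slug/day

94.92 oz/min × 0.0283495 kg/oz ÷ 60 s/min = 0.0448489 kg/s
0.0448489 kg/s ÷ 14.5939 kg/slug × 86400 s/day = 265.518 slug/day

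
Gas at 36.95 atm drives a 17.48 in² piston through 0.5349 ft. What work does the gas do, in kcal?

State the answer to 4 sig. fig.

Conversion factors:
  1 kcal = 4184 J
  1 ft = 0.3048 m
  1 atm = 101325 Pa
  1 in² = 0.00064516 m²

36.95 atm → 3.74396×10⁶ Pa
17.48 in² → 0.0112774 m²
F = P × A = 3.74396×10⁶ × 0.0112774 = 42222.1 N
0.5349 ft → 0.163038 m
W = F × d = 42222.1 × 0.163038 = 6883.81 J
In kcal: 6883.81 / 4184 = 1.64527 kcal

1.645 kcal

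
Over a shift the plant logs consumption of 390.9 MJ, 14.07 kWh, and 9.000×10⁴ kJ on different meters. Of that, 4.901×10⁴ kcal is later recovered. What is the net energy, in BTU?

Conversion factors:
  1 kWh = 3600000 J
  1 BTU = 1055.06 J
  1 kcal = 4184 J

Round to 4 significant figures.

390.9 MJ × 1000000 = 3.909×10⁸ J
14.07 kWh × 3600000 = 5.0652×10⁷ J
9.000×10⁴ kJ × 1000 = 9×10⁷ J
4.901×10⁴ kcal × 4184 = 2.05058×10⁸ J
Sum: 3.909×10⁸ + 5.0652×10⁷ + 9×10⁷ − 2.05058×10⁸ = 3.26494×10⁸ J
In BTU: 3.26494×10⁸ / 1055.06 = 309455 BTU

3.095×10⁵ BTU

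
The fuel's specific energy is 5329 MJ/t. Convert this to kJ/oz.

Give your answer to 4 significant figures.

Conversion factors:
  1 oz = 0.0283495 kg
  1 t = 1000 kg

151.1 kJ/oz

5329 MJ/t × 1000000 J/MJ ÷ 1000 kg/t = 5.329×10⁶ J/kg
5.329×10⁶ J/kg ÷ 1000 J/kJ × 0.0283495 kg/oz = 151.074 kJ/oz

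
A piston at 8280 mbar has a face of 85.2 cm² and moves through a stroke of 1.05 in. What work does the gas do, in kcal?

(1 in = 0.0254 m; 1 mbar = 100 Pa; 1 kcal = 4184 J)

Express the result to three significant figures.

0.0450 kcal

8280 mbar → 828000 Pa
85.2 cm² → 0.00852 m²
F = P × A = 828000 × 0.00852 = 7054.56 N
1.05 in → 0.02667 m
W = F × d = 7054.56 × 0.02667 = 188.145 J
In kcal: 188.145 / 4184 = 0.0449677 kcal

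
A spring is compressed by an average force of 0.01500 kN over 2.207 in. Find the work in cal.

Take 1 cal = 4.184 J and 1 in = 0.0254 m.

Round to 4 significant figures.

0.01500 kN × 1000 = 15 N
2.207 in × 0.0254 = 0.0560578 m
W = F × d = 15 N × 0.0560578 m = 0.840867 J
0.840867 J ÷ (4.184 J/cal) = 0.200972 cal

0.2010 cal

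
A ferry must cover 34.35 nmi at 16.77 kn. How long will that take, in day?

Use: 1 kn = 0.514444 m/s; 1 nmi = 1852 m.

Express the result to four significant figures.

34.35 nmi × 1852 → 63616.2 m
16.77 kn × 0.514444 → 8.62723 m/s
t = d / v = 63616.2 m / 8.62723 m/s = 7373.88 s
7373.88 s ÷ (86400 s/day) = 0.0853458 day

0.08535 day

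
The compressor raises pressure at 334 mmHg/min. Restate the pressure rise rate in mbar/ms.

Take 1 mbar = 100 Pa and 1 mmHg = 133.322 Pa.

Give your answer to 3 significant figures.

0.00742 mbar/ms

334 mmHg/min × 133.322 Pa/mmHg ÷ 60 s/min = 742.159 Pa/s
742.159 Pa/s ÷ 100 Pa/mbar × 0.001 s/ms = 0.00742159 mbar/ms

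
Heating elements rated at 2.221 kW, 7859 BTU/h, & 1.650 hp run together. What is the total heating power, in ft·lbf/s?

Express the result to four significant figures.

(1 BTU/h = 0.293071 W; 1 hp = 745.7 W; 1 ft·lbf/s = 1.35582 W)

2.221 kW × 1000 = 2221 W
7859 BTU/h × 0.293071 = 2303.24 W
1.650 hp × 745.7 = 1230.4 W
Combined: 2221 + 2303.24 + 1230.4 = 5754.64 W
In ft·lbf/s: 5754.64 / 1.35582 = 4244.4 ft·lbf/s

4244 ft·lbf/s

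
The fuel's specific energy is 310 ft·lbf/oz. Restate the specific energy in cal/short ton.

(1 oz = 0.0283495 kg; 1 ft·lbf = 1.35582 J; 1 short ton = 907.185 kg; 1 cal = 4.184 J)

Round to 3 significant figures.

310 ft·lbf/oz × 1.35582 J/ft·lbf ÷ 0.0283495 kg/oz = 14825.8 J/kg
14825.8 J/kg ÷ 4.184 J/cal × 907.185 kg/short ton = 3.21457×10⁶ cal/short ton

3.21×10⁶ cal/short ton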